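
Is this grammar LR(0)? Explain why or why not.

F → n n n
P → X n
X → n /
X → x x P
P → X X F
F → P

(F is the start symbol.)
No. Shift-reduce conflict between [P → X n .] and [X → n . /]

Augment with F' → F and build the canonical LR(0) collection (I0 = CLOSURE({[F' → . F]}), then GOTO on every symbol after a dot until no new states appear). It has 15 states:
  I0: { [F → . P], [F → . n n n], [F' → . F], [P → . X X F], [P → . X n], [X → . n /], [X → . x x P] }  — shift
  I1: { [F' → F .] }  — accept
  I2: { [F → P .] }  — reduce
  I3: { [P → X . X F], [P → X . n], [X → . n /], [X → . x x P] }  — shift
  I4: { [F → n . n n], [X → n . /] }  — shift
  I5: { [X → x . x P] }  — shift
  I6: { [P → . X X F], [P → . X n], [X → . n /], [X → . x x P], [X → x x . P] }  — shift
  I7: { [X → x x P .] }  — reduce
  I8: { [X → n . /] }  — shift
  I9: { [X → n / .] }  — reduce
  I10: { [F → n n . n] }  — shift
  I11: { [F → n n n .] }  — reduce
  I12: { [F → . P], [F → . n n n], [P → . X X F], [P → . X n], [P → X X . F], [X → . n /], [X → . x x P] }  — shift
  I13: { [P → X n .], [X → n . /] }  — shift, reduce
  I14: { [P → X X F .] }  — reduce

Conflict in state I13:
  Shift-reduce conflict between [P → X n .] and [X → n . /]
So the grammar is NOT LR(0).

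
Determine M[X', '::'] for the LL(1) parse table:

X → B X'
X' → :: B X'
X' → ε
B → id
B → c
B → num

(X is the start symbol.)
To find M[X', '::'], we find productions for X' where '::' is in the predict set (PREDICT(N → α) = (FIRST(α) \ {ε}) ∪ (FOLLOW(N) if α ⇒* ε)).

Relevant sets:
  FOLLOW(X') = { $ }

X' → :: B X': PREDICT = { '::' }
  '::' is in predict set, so this production goes in M[X', '::']
X' → ε: PREDICT = { $ }

M[X', '::'] = X' → :: B X'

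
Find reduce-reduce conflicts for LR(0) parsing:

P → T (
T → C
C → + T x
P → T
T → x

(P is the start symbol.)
A reduce-reduce conflict occurs when an LR(0) state has two complete items [A → α .] and [B → β .] — both call for a reduction, and with no lookahead the parser cannot choose between them.

Augment with P' → P and build the canonical LR(0) collection (I0 = CLOSURE({[P' → . P]}), then GOTO on every symbol after a dot until no new states appear). It has 9 states:
  I0: { [C → . + T x], [P → . T (], [P → . T], [P' → . P], [T → . C], [T → . x] }  — shift
  I1: { [C → + . T x], [C → . + T x], [T → . C], [T → . x] }  — shift
  I2: { [T → C .] }  — reduce
  I3: { [P' → P .] }  — accept
  I4: { [P → T . (], [P → T .] }  — shift, reduce
  I5: { [T → x .] }  — reduce
  I6: { [P → T ( .] }  — reduce
  I7: { [C → + T . x] }  — shift
  I8: { [C → + T x .] }  — reduce

No state contains more than one complete item.

Answer: No reduce-reduce conflicts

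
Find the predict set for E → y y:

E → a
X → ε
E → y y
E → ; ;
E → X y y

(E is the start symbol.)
{ 'y' }

PREDICT(E → y y) = (FIRST(RHS) \ {ε}) ∪ (FOLLOW(E) if ε ∈ FIRST(RHS), i.e. RHS ⇒* ε)
FIRST(y y) = { 'y' }
ε ∉ FIRST(y y), so FOLLOW(E) is not added.
PREDICT(E → y y) = { 'y' }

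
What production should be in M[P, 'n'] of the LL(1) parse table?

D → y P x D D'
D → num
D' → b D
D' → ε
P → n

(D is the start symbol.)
P → n

To find M[P, 'n'], we find productions for P where 'n' is in the predict set (PREDICT(N → α) = (FIRST(α) \ {ε}) ∪ (FOLLOW(N) if α ⇒* ε)).

P → n: PREDICT = { 'n' }
  'n' is in predict set, so this production goes in M[P, 'n']

M[P, 'n'] = P → n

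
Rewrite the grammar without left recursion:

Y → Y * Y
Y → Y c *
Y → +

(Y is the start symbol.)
Y → + Y'
Y' → * Y Y'
Y' → c * Y'
Y' → ε

Y is directly left-recursive. The standard transformation for
  A → A α₁ | ... | A α_m | β₁ | ... | β_n
is
  A  → β₁ A' | ... | β_n A'
  A' → α₁ A' | ... | α_m A' | ε

Y → + becomes Y → + Y'
Y → Y * Y becomes Y' → * Y Y'
Y → Y c * becomes Y' → c * Y'
Add Y' → ε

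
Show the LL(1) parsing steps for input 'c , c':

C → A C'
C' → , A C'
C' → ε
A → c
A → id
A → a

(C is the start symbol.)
LL(1) parsing maintains a stack (initially the start symbol over $) and the input. At each step: if the stack top is a terminal, match it against the current input token; if it is a non-terminal N, replace it with the RHS of M[N, lookahead] (the unique production whose predict set contains the lookahead).

Stack is shown with the top on the left.

Stack     Input    Action
-------------------------
C $       c , c $  output C → A C'
A C' $    c , c $  output A → c
c C' $    c , c $  match 'c'
C' $      , c $    output C' → , A C'
, A C' $  , c $    match ','
A C' $    c $      output A → c
c C' $    c $      match 'c'
C' $      $        output C' → ε
$         $        accept

The string is accepted.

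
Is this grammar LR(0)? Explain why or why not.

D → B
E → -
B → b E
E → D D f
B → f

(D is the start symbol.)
Yes, the grammar is LR(0)

A grammar is LR(0) if no state in the canonical LR(0) collection has:
  - both a shift item (dot before a terminal) and a complete item (shift-reduce conflict), or
  - two or more complete items (reduce-reduce conflict; the accept item [D' → D .] counts as a complete item here).

Augment with D' → D and build the canonical LR(0) collection (I0 = CLOSURE({[D' → . D]}), then GOTO on every symbol after a dot until no new states appear). It has 10 states:
  I0: { [B → . b E], [B → . f], [D → . B], [D' → . D] }  — shift
  I1: { [D → B .] }  — reduce
  I2: { [D' → D .] }  — accept
  I3: { [B → . b E], [B → . f], [B → b . E], [D → . B], [E → . -], [E → . D D f] }  — shift
  I4: { [B → f .] }  — reduce
  I5: { [E → - .] }  — reduce
  I6: { [B → . b E], [B → . f], [D → . B], [E → D . D f] }  — shift
  I7: { [B → b E .] }  — reduce
  I8: { [E → D D . f] }  — shift
  I9: { [E → D D f .] }  — reduce

Every state is either a pure shift/goto state or contains exactly one complete item and nothing to shift — no conflicts. The grammar is LR(0).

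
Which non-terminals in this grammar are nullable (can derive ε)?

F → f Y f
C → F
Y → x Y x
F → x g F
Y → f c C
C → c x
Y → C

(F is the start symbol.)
None

A non-terminal is nullable if it can derive ε (the empty string): either it has an ε-production, or it has a production whose right-hand side consists entirely of nullable non-terminals.

There are no ε-productions, so no non-terminal can derive ε.
No non-terminals are nullable.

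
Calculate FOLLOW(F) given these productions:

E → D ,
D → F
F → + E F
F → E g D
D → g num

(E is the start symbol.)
To compute FOLLOW(F), find every occurrence of F on a right-hand side N → α F β: add FIRST(β) \ {ε}, and if β is empty or nullable also add FOLLOW(N). Iterate to a fixed point.

In D → F: F is at the end, add FOLLOW(D)
In F → + E F: F is at the end; this adds FOLLOW(F) to itself — nothing new

The FOLLOW sets referred to above (computed the same way, to a fixed point):
  FOLLOW(D) = { ',' }

Taking the union: FOLLOW(F) = { ',' }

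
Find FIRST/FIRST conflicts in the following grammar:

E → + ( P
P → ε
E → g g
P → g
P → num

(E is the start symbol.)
Productions for E:
  E → + ( P: FIRST = { '+' }
  E → g g: FIRST = { 'g' }
Productions for P:
  P → ε: FIRST = { ε }
  P → g: FIRST = { 'g' }
  P → num: FIRST = { 'num' }

All alternatives of each non-terminal have pairwise disjoint FIRST sets.

Answer: No FIRST/FIRST conflicts.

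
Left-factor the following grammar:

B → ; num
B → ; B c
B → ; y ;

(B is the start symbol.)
B → ; B'
B' → num
B' → B c
B' → y ;

Left-factoring transforms A → αβ₁ | αβ₂ into A → αA' and A' → β₁ | β₂
(α is the longest common prefix among the alternatives). Repeat until
no nonterminal has two alternatives with a common prefix.

Round 1: B has alternatives sharing prefix ';'. Introduce B': B → ; B'
  Add: B' → num
  Add: B' → B c
  Add: B' → y ;

No remaining common prefixes — done.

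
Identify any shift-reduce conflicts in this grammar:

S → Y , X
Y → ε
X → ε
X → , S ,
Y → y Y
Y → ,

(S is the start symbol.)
Augment with S' → S and build the canonical LR(0) collection (I0 = CLOSURE({[S' → . S]}), then GOTO on every symbol after a dot until no new states appear). It has 11 states:
  I0: { [S → . Y , X], [S' → . S], [Y → . ,], [Y → . y Y], [Y → .] }  — shift, reduce
  I1: { [Y → , .] }  — reduce
  I2: { [S' → S .] }  — accept
  I3: { [S → Y . , X] }  — shift
  I4: { [Y → . ,], [Y → . y Y], [Y → .], [Y → y . Y] }  — shift, reduce
  I5: { [Y → y Y .] }  — reduce
  I6: { [S → Y , . X], [X → . , S ,], [X → .] }  — shift, reduce
  I7: { [S → . Y , X], [X → , . S ,], [Y → . ,], [Y → . y Y], [Y → .] }  — shift, reduce
  I8: { [S → Y , X .] }  — reduce
  I9: { [X → , S . ,] }  — shift
  I10: { [X → , S , .] }  — reduce

I0 contains reduce item [Y → .] and shift items [Y → . ,], [Y → . y Y] — shift-reduce conflict.
I4 contains reduce item [Y → .] and shift items [Y → . ,], [Y → . y Y] — shift-reduce conflict.
I6 contains reduce item [X → .] and shift item [X → . , S ,] — shift-reduce conflict.
I7 contains reduce item [Y → .] and shift items [Y → . ,], [Y → . y Y] — shift-reduce conflict.

Answer: Yes — I0: [Y → .] vs [Y → . ,]; I4: [Y → .] vs [Y → . ,]; I6: [X → .] vs [X → . , S ,]; I7: [Y → .] vs [Y → . ,]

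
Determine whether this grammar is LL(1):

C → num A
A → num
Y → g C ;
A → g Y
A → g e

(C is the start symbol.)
A grammar is LL(1) if for each non-terminal N with multiple productions, the predict sets of those productions are pairwise disjoint, where PREDICT(N → α) = (FIRST(α) \ {ε}) ∪ (FOLLOW(N) if α ⇒* ε).

For A:
  PREDICT(A → num) = { 'num' }
  PREDICT(A → g Y) = { 'g' }
  PREDICT(A → g e) = { 'g' }
C, Y have a single production, so nothing to check there.

Conflict found: Predict set conflict for A: { 'g' }
The grammar is NOT LL(1).

Answer: No. Predict set conflict for A: { 'g' }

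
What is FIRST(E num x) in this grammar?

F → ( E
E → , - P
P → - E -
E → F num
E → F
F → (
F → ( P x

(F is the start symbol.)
{ '(', ',' }

FIRST sets of the non-terminals involved (from the grammar, by fixed-point iteration):
  FIRST(E) = { '(', ',' }

To compute FIRST(E num x), process the symbols left to right:
Symbol E is a non-terminal. Add FIRST(E) \ {ε} = { '(', ',' }
E is not nullable (ε ∉ FIRST(E)), so stop here.
FIRST(E num x) = { '(', ',' }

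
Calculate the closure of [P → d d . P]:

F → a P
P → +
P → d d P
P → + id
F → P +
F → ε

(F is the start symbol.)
To compute CLOSURE, for each item [A → α.Bβ] where B is a non-terminal, add [B → .γ] for all productions B → γ; repeat for the newly added items until nothing changes.

Start with: [P → d d . P]
  [P → d d . P] has the dot before P: add [P → . +], [P → . d d P], [P → . + id]
No further items can be added.

CLOSURE = { [P → . + id], [P → . +], [P → . d d P], [P → d d . P] }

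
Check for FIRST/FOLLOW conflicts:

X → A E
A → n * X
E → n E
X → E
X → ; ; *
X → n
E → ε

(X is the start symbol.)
Yes. X → A E with FOLLOW(X) on { 'n' }; X → n with FOLLOW(X) on { 'n' }; E → n E with FOLLOW(E) on { 'n' }

A FIRST/FOLLOW conflict occurs when a non-terminal N has a nullable alternative N → β (β ⇒* ε) and another alternative N → α with FIRST(α) ∩ FOLLOW(N) ≠ ∅: on such a lookahead the parser cannot decide between expanding α and letting N vanish via β.

Nullable non-terminals: E, X.
FIRST sets used below: FIRST(A) = { 'n' }, FIRST(E) = { 'n', ε }

E: nullable alternative(s) E → ε; FOLLOW(E) = { $, 'n' }
  E → n E: FIRST \ {ε} = { 'n' } — overlaps FOLLOW(E) on { 'n' }: CONFLICT
  E → ε: FIRST \ {ε} = { } — this is the only nullable alternative, skip

X: nullable alternative(s) X → E; FOLLOW(X) = { $, 'n' }
  X → A E: FIRST \ {ε} = { 'n' } — overlaps FOLLOW(X) on { 'n' }: CONFLICT
  X → E: FIRST \ {ε} = { 'n' } — this is the only nullable alternative, skip
  X → ; ; *: FIRST \ {ε} = { ';' } — disjoint from FOLLOW(X)
  X → n: FIRST \ {ε} = { 'n' } — overlaps FOLLOW(X) on { 'n' }: CONFLICT

A has no nullable alternative, so no FIRST/FOLLOW check is needed there.

So the grammar has 3 FIRST/FOLLOW conflicts (marked CONFLICT above).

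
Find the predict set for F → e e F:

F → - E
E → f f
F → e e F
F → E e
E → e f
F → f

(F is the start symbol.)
{ 'e' }

PREDICT(F → e e F) = (FIRST(RHS) \ {ε}) ∪ (FOLLOW(F) if ε ∈ FIRST(RHS), i.e. RHS ⇒* ε)
FIRST(e e F) = { 'e' }
ε ∉ FIRST(e e F), so FOLLOW(F) is not added.
PREDICT(F → e e F) = { 'e' }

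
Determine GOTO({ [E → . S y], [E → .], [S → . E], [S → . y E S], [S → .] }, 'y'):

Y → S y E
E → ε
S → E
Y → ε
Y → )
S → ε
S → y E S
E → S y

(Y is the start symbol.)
GOTO(I, 'y') = CLOSURE({ [A → αX.β] : [A → α.Xβ] ∈ I, X = 'y' })

Items with dot before 'y', with the dot advanced:
  [S → . y E S] → [S → y . E S]
Closure of the advanced items:
  [S → y . E S] has the dot before E: add [E → .], [E → . S y]
  [E → . S y] has the dot before S: add [S → . E], [S → .], [S → . y E S]

GOTO = { [E → . S y], [E → .], [S → . E], [S → . y E S], [S → .], [S → y . E S] }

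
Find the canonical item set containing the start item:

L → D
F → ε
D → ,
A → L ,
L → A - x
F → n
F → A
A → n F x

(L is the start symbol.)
First, augment the grammar with L' → L
I₀ = CLOSURE({ [L' → . L] }):
  [L' → . L] has the dot before L: add [L → . D], [L → . A - x]
  [L → . D] has the dot before D: add [D → . ,]
  [L → . A - x] has the dot before A: add [A → . L ,], [A → . n F x]
No further items can be added.

I₀ = { [A → . L ,], [A → . n F x], [D → . ,], [L → . A - x], [L → . D], [L' → . L] }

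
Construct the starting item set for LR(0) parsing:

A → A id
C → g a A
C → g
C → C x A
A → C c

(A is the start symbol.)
{ [A → . A id], [A → . C c], [A' → . A], [C → . C x A], [C → . g a A], [C → . g] }

First, augment the grammar with A' → A
I₀ = CLOSURE({ [A' → . A] }):
  [A' → . A] has the dot before A: add [A → . A id], [A → . C c]
  [A → . C c] has the dot before C: add [C → . g a A], [C → . g], [C → . C x A]
No further items can be added.

I₀ = { [A → . A id], [A → . C c], [A' → . A], [C → . C x A], [C → . g a A], [C → . g] }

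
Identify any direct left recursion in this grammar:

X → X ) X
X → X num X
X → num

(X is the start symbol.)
Direct left recursion occurs when N → N α for some non-terminal N (the right-hand side begins with the left-hand side itself).

X → X ) X: LEFT RECURSIVE (starts with X)
X → X num X: LEFT RECURSIVE (starts with X)
X → num: starts with num

The grammar has direct left recursion on: X.

Answer: Yes, X is left-recursive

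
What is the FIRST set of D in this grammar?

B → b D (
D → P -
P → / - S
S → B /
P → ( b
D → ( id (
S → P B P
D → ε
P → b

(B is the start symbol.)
{ '(', '/', 'b', ε }

To compute FIRST(D), examine every production with D on the left-hand side, reading each right-hand side left to right until a non-nullable symbol is reached.

FIRST sets of the other non-terminals involved (by the same procedure, iterated to a fixed point):
  FIRST(P) = { '(', '/', 'b' }

From D → P -:
  - P is a non-terminal: add FIRST(P) \ {ε} = { '(', '/', 'b' }
    P is not nullable, so stop
From D → ( id (:
  - '(' is a terminal: add '(' and stop
From D → ε:
  - ε-production, so ε ∈ FIRST(D)

Collecting: FIRST(D) = { '(', '/', 'b', ε }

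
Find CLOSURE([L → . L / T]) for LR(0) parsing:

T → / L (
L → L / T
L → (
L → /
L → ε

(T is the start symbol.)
{ [L → . (], [L → . /], [L → . L / T], [L → .] }

Start with: [L → . L / T]
  [L → . L / T] has the dot before L: add [L → . (], [L → . /], [L → .]
No further items can be added.

CLOSURE = { [L → . (], [L → . /], [L → . L / T], [L → .] }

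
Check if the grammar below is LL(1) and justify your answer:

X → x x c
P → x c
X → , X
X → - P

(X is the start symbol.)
A grammar is LL(1) if for each non-terminal N with multiple productions, the predict sets of those productions are pairwise disjoint, where PREDICT(N → α) = (FIRST(α) \ {ε}) ∪ (FOLLOW(N) if α ⇒* ε).

For X:
  PREDICT(X → x x c) = { 'x' }
  PREDICT(X → ',' X) = { ',' }
  PREDICT(X → '-' P) = { '-' }
P has a single production, so nothing to check there.

All predict sets are disjoint. The grammar IS LL(1).

Answer: Yes, the grammar is LL(1).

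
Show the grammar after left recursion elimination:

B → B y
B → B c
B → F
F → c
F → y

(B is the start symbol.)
B is directly left-recursive. The standard transformation for
  A → A α₁ | ... | A α_m | β₁ | ... | β_n
is
  A  → β₁ A' | ... | β_n A'
  A' → α₁ A' | ... | α_m A' | ε

B → F becomes B → F B'
B → B y becomes B' → y B'
B → B c becomes B' → c B'
Add B' → ε

Productions for other non-terminals are unchanged:
  F → c
  F → y

Resulting grammar:
B → F B'
B' → y B'
B' → c B'
B' → ε
F → c
F → y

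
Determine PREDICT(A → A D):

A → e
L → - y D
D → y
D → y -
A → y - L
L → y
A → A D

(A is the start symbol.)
PREDICT(A → A D) = (FIRST(RHS) \ {ε}) ∪ (FOLLOW(A) if ε ∈ FIRST(RHS), i.e. RHS ⇒* ε)
FIRST(A) = { 'e', 'y' }
FIRST(A D) = { 'e', 'y' }
ε ∉ FIRST(A D), so FOLLOW(A) is not added.
PREDICT(A → A D) = { 'e', 'y' }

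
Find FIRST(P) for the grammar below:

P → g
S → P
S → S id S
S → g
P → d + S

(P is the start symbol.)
{ 'd', 'g' }

From P → g:
  - g is a terminal: add 'g' and stop
From P → d + S:
  - d is a terminal: add 'd' and stop

Collecting: FIRST(P) = { 'd', 'g' }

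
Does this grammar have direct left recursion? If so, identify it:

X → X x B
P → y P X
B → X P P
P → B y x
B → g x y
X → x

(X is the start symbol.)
Direct left recursion occurs when N → N α for some non-terminal N (the right-hand side begins with the left-hand side itself).

X → X x B: LEFT RECURSIVE (starts with X)
P → y P X: starts with y
B → X P P: starts with X
P → B y x: starts with B
B → g x y: starts with g
X → x: starts with x

The grammar has direct left recursion on: X.

Answer: Yes, X is left-recursive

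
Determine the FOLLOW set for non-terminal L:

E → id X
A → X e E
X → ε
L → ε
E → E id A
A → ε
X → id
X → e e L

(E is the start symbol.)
In X → e e L: L is at the end, add FOLLOW(X)

The FOLLOW sets referred to above (computed the same way, to a fixed point):
  FOLLOW(X) = { $, 'e', 'id' }

Taking the union: FOLLOW(L) = { $, 'e', 'id' }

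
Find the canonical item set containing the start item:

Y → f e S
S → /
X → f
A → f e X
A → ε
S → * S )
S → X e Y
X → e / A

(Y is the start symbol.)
First, augment the grammar with Y' → Y
I₀ = CLOSURE({ [Y' → . Y] }):
  [Y' → . Y] has the dot before Y: add [Y → . f e S]
No further items can be added.

I₀ = { [Y → . f e S], [Y' → . Y] }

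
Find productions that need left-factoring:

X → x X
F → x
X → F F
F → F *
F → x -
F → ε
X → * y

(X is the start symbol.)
Left-factoring is needed when two productions for the same non-terminal
share a common prefix on the right-hand side.

Productions for X:
  X → x X
  X → F F
  X → * y
Productions for F:
  F → x
  F → F *
  F → x -
  F → ε

Found common prefix 'x' in productions for F

Answer: Yes, F has productions with common prefix 'x'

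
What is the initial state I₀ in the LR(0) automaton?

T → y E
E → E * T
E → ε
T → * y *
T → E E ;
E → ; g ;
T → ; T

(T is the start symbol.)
First, augment the grammar with T' → T
I₀ = CLOSURE({ [T' → . T] }):
  [T' → . T] has the dot before T: add [T → . y E], [T → . * y *], [T → . E E ;], [T → . ; T]
  [T → . E E ;] has the dot before E: add [E → . E * T], [E → .], [E → . ; g ;]
No further items can be added.

I₀ = { [E → . ; g ;], [E → . E * T], [E → .], [T → . * y *], [T → . ; T], [T → . E E ;], [T → . y E], [T' → . T] }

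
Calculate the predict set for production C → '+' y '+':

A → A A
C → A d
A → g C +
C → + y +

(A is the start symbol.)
{ '+' }

PREDICT(C → '+' y '+') = (FIRST(RHS) \ {ε}) ∪ (FOLLOW(C) if ε ∈ FIRST(RHS), i.e. RHS ⇒* ε)
FIRST('+' y '+') = { '+' }
ε ∉ FIRST('+' y '+'), so FOLLOW(C) is not added.
PREDICT(C → '+' y '+') = { '+' }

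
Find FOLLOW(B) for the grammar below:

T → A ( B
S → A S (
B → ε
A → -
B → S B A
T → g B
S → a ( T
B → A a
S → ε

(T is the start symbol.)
{ $, '(', '-', 'a' }

In T → A ( B: B is at the end, add FOLLOW(T)
In B → S B A: B is followed by A, add FIRST(A) \ {ε} = { '-' }
In T → g B: B is at the end, add FOLLOW(T)

The FOLLOW sets referred to above (computed the same way, to a fixed point):
  FOLLOW(T) = { $, '(', '-', 'a' }

Taking the union: FOLLOW(B) = { $, '(', '-', 'a' }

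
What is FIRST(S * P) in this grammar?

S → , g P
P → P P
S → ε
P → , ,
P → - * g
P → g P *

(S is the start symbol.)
{ '*', ',' }

FIRST sets of the non-terminals involved (from the grammar, by fixed-point iteration):
  FIRST(S) = { ',', ε }

To compute FIRST(S * P), process the symbols left to right:
Symbol S is a non-terminal. Add FIRST(S) \ {ε} = { ',' }
S is nullable (ε ∈ FIRST(S)), continue to the next symbol.
Symbol * is a terminal. Add '*' and stop.
FIRST(S * P) = { '*', ',' }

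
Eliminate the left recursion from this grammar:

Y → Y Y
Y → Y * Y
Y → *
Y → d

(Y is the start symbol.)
Y → * Y'
Y → d Y'
Y' → Y Y'
Y' → * Y Y'
Y' → ε

Y is directly left-recursive. The standard transformation for
  A → A α₁ | ... | A α_m | β₁ | ... | β_n
is
  A  → β₁ A' | ... | β_n A'
  A' → α₁ A' | ... | α_m A' | ε

Y → * becomes Y → * Y'
Y → d becomes Y → d Y'
Y → Y Y becomes Y' → Y Y'
Y → Y * Y becomes Y' → * Y Y'
Add Y' → ε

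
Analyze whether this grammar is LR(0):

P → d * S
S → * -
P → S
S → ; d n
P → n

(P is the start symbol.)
Augment with P' → P and build the canonical LR(0) collection (I0 = CLOSURE({[P' → . P]}), then GOTO on every symbol after a dot until no new states appear). It has 12 states:
  I0: { [P → . S], [P → . d * S], [P → . n], [P' → . P], [S → . * -], [S → . ; d n] }  — shift
  I1: { [S → * . -] }  — shift
  I2: { [S → ; . d n] }  — shift
  I3: { [P' → P .] }  — accept
  I4: { [P → S .] }  — reduce
  I5: { [P → d . * S] }  — shift
  I6: { [P → n .] }  — reduce
  I7: { [P → d * . S], [S → . * -], [S → . ; d n] }  — shift
  I8: { [P → d * S .] }  — reduce
  I9: { [S → ; d . n] }  — shift
  I10: { [S → ; d n .] }  — reduce
  I11: { [S → * - .] }  — reduce

Every state is either a pure shift/goto state or contains exactly one complete item and nothing to shift — no conflicts. The grammar is LR(0).

Answer: Yes, the grammar is LR(0)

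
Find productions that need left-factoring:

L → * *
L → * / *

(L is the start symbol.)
Yes, L has productions with common prefix '*'

Left-factoring is needed when two productions for the same non-terminal
share a common prefix on the right-hand side.

Productions for L:
  L → * *
  L → * / *

Found common prefix '*' in productions for L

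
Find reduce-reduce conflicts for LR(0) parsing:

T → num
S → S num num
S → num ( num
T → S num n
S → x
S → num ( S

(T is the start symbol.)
No reduce-reduce conflicts

A reduce-reduce conflict occurs when an LR(0) state has two complete items [A → α .] and [B → β .] — both call for a reduction, and with no lookahead the parser cannot choose between them.

Augment with T' → T and build the canonical LR(0) collection (I0 = CLOSURE({[T' → . T]}), then GOTO on every symbol after a dot until no new states appear). It has 12 states:
  I0: { [S → . S num num], [S → . num ( S], [S → . num ( num], [S → . x], [T → . S num n], [T → . num], [T' → . T] }  — shift
  I1: { [S → S . num num], [T → S . num n] }  — shift
  I2: { [T' → T .] }  — accept
  I3: { [S → num . ( S], [S → num . ( num], [T → num .] }  — shift, reduce
  I4: { [S → x .] }  — reduce
  I5: { [S → . S num num], [S → . num ( S], [S → . num ( num], [S → . x], [S → num ( . S], [S → num ( . num] }  — shift
  I6: { [S → S . num num], [S → num ( S .] }  — shift, reduce
  I7: { [S → num ( num .], [S → num . ( S], [S → num . ( num] }  — shift, reduce
  I8: { [S → S num . num] }  — shift
  I9: { [S → S num num .] }  — reduce
  I10: { [S → S num . num], [T → S num . n] }  — shift
  I11: { [T → S num n .] }  — reduce

No state contains more than one complete item.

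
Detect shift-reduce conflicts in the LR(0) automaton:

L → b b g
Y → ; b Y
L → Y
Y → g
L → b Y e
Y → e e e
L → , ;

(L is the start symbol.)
No shift-reduce conflicts

Augment with L' → L and build the canonical LR(0) collection (I0 = CLOSURE({[L' → . L]}), then GOTO on every symbol after a dot until no new states appear). It has 17 states:
  I0: { [L → . , ;], [L → . Y], [L → . b Y e], [L → . b b g], [L' → . L], [Y → . ; b Y], [Y → . e e e], [Y → . g] }  — shift
  I1: { [L → , . ;] }  — shift
  I2: { [Y → ; . b Y] }  — shift
  I3: { [L' → L .] }  — accept
  I4: { [L → Y .] }  — reduce
  I5: { [L → b . Y e], [L → b . b g], [Y → . ; b Y], [Y → . e e e], [Y → . g] }  — shift
  I6: { [Y → e . e e] }  — shift
  I7: { [Y → g .] }  — reduce
  I8: { [Y → e e . e] }  — shift
  I9: { [Y → e e e .] }  — reduce
  I10: { [L → b Y . e] }  — shift
  I11: { [L → b b . g] }  — shift
  I12: { [L → b b g .] }  — reduce
  I13: { [L → b Y e .] }  — reduce
  I14: { [Y → . ; b Y], [Y → . e e e], [Y → . g], [Y → ; b . Y] }  — shift
  I15: { [Y → ; b Y .] }  — reduce
  I16: { [L → , ; .] }  — reduce

No state contains both a complete item and a shift item.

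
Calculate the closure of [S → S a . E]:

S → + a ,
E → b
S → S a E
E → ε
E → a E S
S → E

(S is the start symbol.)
{ [E → . a E S], [E → . b], [E → .], [S → S a . E] }

Start with: [S → S a . E]
  [S → S a . E] has the dot before E: add [E → . b], [E → .], [E → . a E S]
No further items can be added.

CLOSURE = { [E → . a E S], [E → . b], [E → .], [S → S a . E] }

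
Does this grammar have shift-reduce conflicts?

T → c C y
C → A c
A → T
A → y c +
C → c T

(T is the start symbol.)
A shift-reduce conflict occurs when an LR(0) state has both:
  - a complete (reduce) item [A → α .] (dot at the end), and
  - a shift item [B → β . c γ] (dot before a terminal).

Augment with T' → T and build the canonical LR(0) collection (I0 = CLOSURE({[T' → . T]}), then GOTO on every symbol after a dot until no new states appear). It has 13 states:
  I0: { [T → . c C y], [T' → . T] }  — shift
  I1: { [T' → T .] }  — accept
  I2: { [A → . T], [A → . y c +], [C → . A c], [C → . c T], [T → . c C y], [T → c . C y] }  — shift
  I3: { [C → A . c] }  — shift
  I4: { [T → c C . y] }  — shift
  I5: { [A → T .] }  — reduce
  I6: { [A → . T], [A → . y c +], [C → . A c], [C → . c T], [C → c . T], [T → . c C y], [T → c . C y] }  — shift
  I7: { [A → y . c +] }  — shift
  I8: { [A → y c . +] }  — shift
  I9: { [A → y c + .] }  — reduce
  I10: { [A → T .], [C → c T .] }  — 2 reduces
  I11: { [T → c C y .] }  — reduce
  I12: { [C → A c .] }  — reduce

No state contains both a complete item and a shift item.

Answer: No shift-reduce conflicts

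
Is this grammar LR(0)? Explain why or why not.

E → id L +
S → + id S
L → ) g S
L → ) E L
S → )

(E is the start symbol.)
Augment with E' → E and build the canonical LR(0) collection (I0 = CLOSURE({[E' → . E]}), then GOTO on every symbol after a dot until no new states appear). It has 14 states:
  I0: { [E → . id L +], [E' → . E] }  — shift
  I1: { [E' → E .] }  — accept
  I2: { [E → id . L +], [L → . ) E L], [L → . ) g S] }  — shift
  I3: { [E → . id L +], [L → ) . E L], [L → ) . g S] }  — shift
  I4: { [E → id L . +] }  — shift
  I5: { [E → id L + .] }  — reduce
  I6: { [L → ) E . L], [L → . ) E L], [L → . ) g S] }  — shift
  I7: { [L → ) g . S], [S → . )], [S → . + id S] }  — shift
  I8: { [S → ) .] }  — reduce
  I9: { [S → + . id S] }  — shift
  I10: { [L → ) g S .] }  — reduce
  I11: { [S → + id . S], [S → . )], [S → . + id S] }  — shift
  I12: { [S → + id S .] }  — reduce
  I13: { [L → ) E L .] }  — reduce

Every state is either a pure shift/goto state or contains exactly one complete item and nothing to shift — no conflicts. The grammar is LR(0).

Answer: Yes, the grammar is LR(0)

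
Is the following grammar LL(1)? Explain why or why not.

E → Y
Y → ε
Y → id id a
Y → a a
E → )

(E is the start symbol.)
Yes, the grammar is LL(1).

Relevant sets:
  FIRST(Y) = { 'a', 'id', ε }
  FOLLOW(E) = { $ }
  FOLLOW(Y) = { $ }

For E:
  PREDICT(E → Y) = { $, 'a', 'id' }
  PREDICT(E → ')') = { ')' }
For Y:
  PREDICT(Y → ε) = { $ }
  PREDICT(Y → id id a) = { 'id' }
  PREDICT(Y → a a) = { 'a' }

All predict sets are disjoint. The grammar IS LL(1).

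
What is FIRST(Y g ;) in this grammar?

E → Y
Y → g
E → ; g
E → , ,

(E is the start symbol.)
FIRST sets of the non-terminals involved (from the grammar, by fixed-point iteration):
  FIRST(Y) = { 'g' }

To compute FIRST(Y g ;), process the symbols left to right:
Symbol Y is a non-terminal. Add FIRST(Y) \ {ε} = { 'g' }
Y is not nullable (ε ∉ FIRST(Y)), so stop here.
FIRST(Y g ;) = { 'g' }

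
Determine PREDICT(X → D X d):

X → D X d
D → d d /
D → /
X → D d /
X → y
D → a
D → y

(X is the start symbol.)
PREDICT(X → D X d) = (FIRST(RHS) \ {ε}) ∪ (FOLLOW(X) if ε ∈ FIRST(RHS), i.e. RHS ⇒* ε)
FIRST(D) = { '/', 'a', 'd', 'y' }
FIRST(D X d) = { '/', 'a', 'd', 'y' }
ε ∉ FIRST(D X d), so FOLLOW(X) is not added.
PREDICT(X → D X d) = { '/', 'a', 'd', 'y' }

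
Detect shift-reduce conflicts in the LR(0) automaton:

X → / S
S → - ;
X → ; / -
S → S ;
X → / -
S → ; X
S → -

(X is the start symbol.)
Yes — I6: [S → - .] vs [S → - . ;]; I8: [X → / S .] vs [S → S . ;]

A shift-reduce conflict occurs when an LR(0) state has both:
  - a complete (reduce) item [A → α .] (dot at the end), and
  - a shift item [B → β . c γ] (dot before a terminal).

Augment with X' → X and build the canonical LR(0) collection (I0 = CLOSURE({[X' → . X]}), then GOTO on every symbol after a dot until no new states appear). It has 12 states:
  I0: { [X → . / -], [X → . / S], [X → . ; / -], [X' → . X] }  — shift
  I1: { [S → . - ;], [S → . -], [S → . ; X], [S → . S ;], [X → / . -], [X → / . S] }  — shift
  I2: { [X → ; . / -] }  — shift
  I3: { [X' → X .] }  — accept
  I4: { [X → ; / . -] }  — shift
  I5: { [X → ; / - .] }  — reduce
  I6: { [S → - . ;], [S → - .], [X → / - .] }  — shift, 2 reduces
  I7: { [S → ; . X], [X → . / -], [X → . / S], [X → . ; / -] }  — shift
  I8: { [S → S . ;], [X → / S .] }  — shift, reduce
  I9: { [S → S ; .] }  — reduce
  I10: { [S → ; X .] }  — reduce
  I11: { [S → - ; .] }  — reduce

I6 contains reduce items [S → - .], [X → / - .] and shift item [S → - . ;] — shift-reduce conflict.
I8 contains reduce item [X → / S .] and shift item [S → S . ;] — shift-reduce conflict.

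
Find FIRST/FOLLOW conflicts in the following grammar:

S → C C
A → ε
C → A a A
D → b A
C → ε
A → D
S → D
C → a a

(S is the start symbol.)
Yes. A → D with FOLLOW(A) on { 'b' }; C → A a A with FOLLOW(C) on { 'a', 'b' }; C → a a with FOLLOW(C) on { 'a' }

A FIRST/FOLLOW conflict occurs when a non-terminal N has a nullable alternative N → β (β ⇒* ε) and another alternative N → α with FIRST(α) ∩ FOLLOW(N) ≠ ∅: on such a lookahead the parser cannot decide between expanding α and letting N vanish via β.

Nullable non-terminals: A, C, S.
FIRST sets used below: FIRST(D) = { 'b' }, FIRST(A) = { 'b', ε }, FIRST(C) = { 'a', 'b', ε }

A: nullable alternative(s) A → ε; FOLLOW(A) = { $, 'a', 'b' }
  A → ε: FIRST \ {ε} = { } — this is the only nullable alternative, skip
  A → D: FIRST \ {ε} = { 'b' } — overlaps FOLLOW(A) on { 'b' }: CONFLICT

C: nullable alternative(s) C → ε; FOLLOW(C) = { $, 'a', 'b' }
  C → A a A: FIRST \ {ε} = { 'a', 'b' } — overlaps FOLLOW(C) on { 'a', 'b' }: CONFLICT
  C → ε: FIRST \ {ε} = { } — this is the only nullable alternative, skip
  C → a a: FIRST \ {ε} = { 'a' } — overlaps FOLLOW(C) on { 'a' }: CONFLICT

S: nullable alternative(s) S → C C; FOLLOW(S) = { $ }
  S → C C: FIRST \ {ε} = { 'a', 'b' } — this is the only nullable alternative, skip
  S → D: FIRST \ {ε} = { 'b' } — disjoint from FOLLOW(S)

D has no nullable alternative, so no FIRST/FOLLOW check is needed there.

So the grammar has 3 FIRST/FOLLOW conflicts (marked CONFLICT above).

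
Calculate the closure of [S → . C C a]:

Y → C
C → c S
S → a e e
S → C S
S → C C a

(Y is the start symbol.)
Start with: [S → . C C a]
  [S → . C C a] has the dot before C: add [C → . c S]
No further items can be added.

CLOSURE = { [C → . c S], [S → . C C a] }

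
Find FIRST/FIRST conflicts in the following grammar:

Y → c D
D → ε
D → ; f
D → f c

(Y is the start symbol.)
A FIRST/FIRST conflict occurs when two productions N → α and N → β for the same non-terminal have FIRST(α) ∩ FIRST(β) ≠ ∅ (with ε ∈ FIRST of a nullable right-hand side, so two nullable alternatives also conflict).

Productions for D:
  D → ε: FIRST = { ε }
  D → ; f: FIRST = { ';' }
  D → f c: FIRST = { 'f' }
Y has only one production, so no FIRST/FIRST conflict is possible there.

All alternatives of each non-terminal have pairwise disjoint FIRST sets.

Answer: No FIRST/FIRST conflicts.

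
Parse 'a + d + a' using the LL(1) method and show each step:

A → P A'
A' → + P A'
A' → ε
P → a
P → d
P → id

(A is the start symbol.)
LL(1) parsing maintains a stack (initially the start symbol over $) and the input. At each step: if the stack top is a terminal, match it against the current input token; if it is a non-terminal N, replace it with the RHS of M[N, lookahead] (the unique production whose predict set contains the lookahead).

Stack is shown with the top on the left.

Stack     Input        Action
-----------------------------
A $       a + d + a $  output A → P A'
P A' $    a + d + a $  output P → a
a A' $    a + d + a $  match 'a'
A' $      + d + a $    output A' → + P A'
+ P A' $  + d + a $    match '+'
P A' $    d + a $      output P → d
d A' $    d + a $      match 'd'
A' $      + a $        output A' → + P A'
+ P A' $  + a $        match '+'
P A' $    a $          output P → a
a A' $    a $          match 'a'
A' $      $            output A' → ε
$         $            accept

The string is accepted.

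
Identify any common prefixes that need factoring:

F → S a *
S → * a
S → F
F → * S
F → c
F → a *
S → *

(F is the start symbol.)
Yes, S has productions with common prefix '*'

Left-factoring is needed when two productions for the same non-terminal
share a common prefix on the right-hand side.

Productions for F:
  F → S a *
  F → * S
  F → c
  F → a *
Productions for S:
  S → * a
  S → F
  S → *

Found common prefix '*' in productions for S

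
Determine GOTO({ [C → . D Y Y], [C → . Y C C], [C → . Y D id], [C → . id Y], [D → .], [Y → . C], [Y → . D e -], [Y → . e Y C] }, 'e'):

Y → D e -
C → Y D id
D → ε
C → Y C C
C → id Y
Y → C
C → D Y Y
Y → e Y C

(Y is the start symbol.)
{ [C → . D Y Y], [C → . Y C C], [C → . Y D id], [C → . id Y], [D → .], [Y → . C], [Y → . D e -], [Y → . e Y C], [Y → e . Y C] }

GOTO(I, 'e') = CLOSURE({ [A → αX.β] : [A → α.Xβ] ∈ I, X = 'e' })

Items with dot before 'e', with the dot advanced:
  [Y → . e Y C] → [Y → e . Y C]
Closure of the advanced items:
  [Y → e . Y C] has the dot before Y: add [Y → . D e -], [Y → . C], [Y → . e Y C]
  [Y → . D e -] has the dot before D: add [D → .]
  [Y → . C] has the dot before C: add [C → . Y D id], [C → . Y C C], [C → . id Y], [C → . D Y Y]

GOTO = { [C → . D Y Y], [C → . Y C C], [C → . Y D id], [C → . id Y], [D → .], [Y → . C], [Y → . D e -], [Y → . e Y C], [Y → e . Y C] }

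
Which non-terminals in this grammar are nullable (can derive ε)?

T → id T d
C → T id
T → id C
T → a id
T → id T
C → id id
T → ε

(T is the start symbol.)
A non-terminal is nullable if it can derive ε (the empty string): either it has an ε-production, or it has a production whose right-hand side consists entirely of nullable non-terminals.

ε-productions: T → ε
So T is immediately nullable.
No further non-terminal can be added: every production for the remaining non-terminals contains a terminal or a non-nullable non-terminal.
Nullable = { 'T' }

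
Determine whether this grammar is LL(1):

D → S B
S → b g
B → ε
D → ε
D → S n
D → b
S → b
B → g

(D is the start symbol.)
No. Predict set conflict for D: { 'b' }

Relevant sets:
  FIRST(S) = { 'b' }
  FOLLOW(D) = { $ }
  FOLLOW(B) = { $ }

For D:
  PREDICT(D → S B) = { 'b' }
  PREDICT(D → ε) = { $ }
  PREDICT(D → S n) = { 'b' }
  PREDICT(D → b) = { 'b' }
For S:
  PREDICT(S → b g) = { 'b' }
  PREDICT(S → b) = { 'b' }
For B:
  PREDICT(B → ε) = { $ }
  PREDICT(B → g) = { 'g' }

Conflict found: Predict set conflict for D: { 'b' }
The grammar is NOT LL(1).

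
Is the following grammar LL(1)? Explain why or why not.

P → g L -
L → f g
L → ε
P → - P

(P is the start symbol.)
A grammar is LL(1) if for each non-terminal N with multiple productions, the predict sets of those productions are pairwise disjoint, where PREDICT(N → α) = (FIRST(α) \ {ε}) ∪ (FOLLOW(N) if α ⇒* ε).

Relevant sets:
  FOLLOW(L) = { '-' }

For P:
  PREDICT(P → g L '-') = { 'g' }
  PREDICT(P → '-' P) = { '-' }
For L:
  PREDICT(L → f g) = { 'f' }
  PREDICT(L → ε) = { '-' }

All predict sets are disjoint. The grammar IS LL(1).

Answer: Yes, the grammar is LL(1).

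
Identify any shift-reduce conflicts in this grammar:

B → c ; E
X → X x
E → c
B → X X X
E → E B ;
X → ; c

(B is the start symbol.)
Augment with B' → B and build the canonical LR(0) collection (I0 = CLOSURE({[B' → . B]}), then GOTO on every symbol after a dot until no new states appear). It has 14 states:
  I0: { [B → . X X X], [B → . c ; E], [B' → . B], [X → . ; c], [X → . X x] }  — shift
  I1: { [X → ; . c] }  — shift
  I2: { [B' → B .] }  — accept
  I3: { [B → X . X X], [X → . ; c], [X → . X x], [X → X . x] }  — shift
  I4: { [B → c . ; E] }  — shift
  I5: { [B → c ; . E], [E → . E B ;], [E → . c] }  — shift
  I6: { [B → . X X X], [B → . c ; E], [B → c ; E .], [E → E . B ;], [X → . ; c], [X → . X x] }  — shift, reduce
  I7: { [E → c .] }  — reduce
  I8: { [E → E B . ;] }  — shift
  I9: { [E → E B ; .] }  — reduce
  I10: { [B → X X . X], [X → . ; c], [X → . X x], [X → X . x] }  — shift
  I11: { [X → X x .] }  — reduce
  I12: { [B → X X X .], [X → X . x] }  — shift, reduce
  I13: { [X → ; c .] }  — reduce

I6 contains reduce item [B → c ; E .] and shift items [B → . c ; E], [X → . ; c] — shift-reduce conflict.
I12 contains reduce item [B → X X X .] and shift item [X → X . x] — shift-reduce conflict.

Answer: Yes — I6: [B → c ; E .] vs [B → . c ; E]; I12: [B → X X X .] vs [X → X . x]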